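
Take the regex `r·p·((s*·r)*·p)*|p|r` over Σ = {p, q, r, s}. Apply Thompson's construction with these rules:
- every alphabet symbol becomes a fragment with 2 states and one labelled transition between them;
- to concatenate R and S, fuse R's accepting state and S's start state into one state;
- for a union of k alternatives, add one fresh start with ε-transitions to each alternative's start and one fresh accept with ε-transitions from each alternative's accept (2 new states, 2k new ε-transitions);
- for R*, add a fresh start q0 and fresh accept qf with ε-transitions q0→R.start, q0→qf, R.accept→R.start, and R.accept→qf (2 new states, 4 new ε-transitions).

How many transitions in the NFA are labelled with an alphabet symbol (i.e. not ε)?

7

Bottom-up over the parse tree:
Each of the 7 symbol leaves contributes exactly 1 symbol transition.
  s* — 1 symbol transition
  s*·r — 2 symbol transitions
  (s*·r)* — 2 symbol transitions
  (s*·r)*·p — 3 symbol transitions
  ((s*·r)*·p)* — 3 symbol transitions
  r·p·((s*·r)*·p)* — 5 symbol transitions
  r·p·((s*·r)*·p)*|p|r — 7 symbol transitions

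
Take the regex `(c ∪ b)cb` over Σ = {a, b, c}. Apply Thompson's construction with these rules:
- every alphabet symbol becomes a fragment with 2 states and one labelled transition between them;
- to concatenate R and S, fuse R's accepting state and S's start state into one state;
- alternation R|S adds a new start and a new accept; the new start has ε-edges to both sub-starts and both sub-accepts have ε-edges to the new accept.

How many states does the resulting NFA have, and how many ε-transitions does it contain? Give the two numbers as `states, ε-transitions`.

8, 4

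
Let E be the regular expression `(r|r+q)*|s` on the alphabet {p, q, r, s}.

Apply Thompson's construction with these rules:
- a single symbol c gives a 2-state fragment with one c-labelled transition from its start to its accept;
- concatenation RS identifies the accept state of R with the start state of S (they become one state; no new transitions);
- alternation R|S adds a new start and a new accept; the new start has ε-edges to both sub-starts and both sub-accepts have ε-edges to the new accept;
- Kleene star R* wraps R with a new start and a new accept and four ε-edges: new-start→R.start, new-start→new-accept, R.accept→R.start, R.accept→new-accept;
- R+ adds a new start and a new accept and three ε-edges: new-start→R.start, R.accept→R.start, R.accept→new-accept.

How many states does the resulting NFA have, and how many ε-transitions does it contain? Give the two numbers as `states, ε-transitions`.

15, 15

Recursing over subexpressions:
Each of the 4 symbol leaves contributes 2 states and 0 ε-transitions.
  r+ : 4 states, 3 ε-transitions
  r+q : 5 states, 3 ε-transitions
  r|r+q : 9 states, 7 ε-transitions
  (r|r+q)* : 11 states, 11 ε-transitions
  (r|r+q)*|s : 15 states, 15 ε-transitions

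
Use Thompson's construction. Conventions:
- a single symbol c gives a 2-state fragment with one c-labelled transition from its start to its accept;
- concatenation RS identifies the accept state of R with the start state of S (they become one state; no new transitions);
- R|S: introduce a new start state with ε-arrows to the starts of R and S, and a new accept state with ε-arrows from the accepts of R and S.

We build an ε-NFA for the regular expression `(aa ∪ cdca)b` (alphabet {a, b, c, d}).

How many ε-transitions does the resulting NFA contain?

4

Building bottom-up:
Each of the 7 symbol leaves contributes 0 ε-transitions.
  aa = 0 ε-transitions
  cdca = 0 ε-transitions
  aa ∪ cdca = 4 ε-transitions
  (aa ∪ cdca)b = 4 ε-transitions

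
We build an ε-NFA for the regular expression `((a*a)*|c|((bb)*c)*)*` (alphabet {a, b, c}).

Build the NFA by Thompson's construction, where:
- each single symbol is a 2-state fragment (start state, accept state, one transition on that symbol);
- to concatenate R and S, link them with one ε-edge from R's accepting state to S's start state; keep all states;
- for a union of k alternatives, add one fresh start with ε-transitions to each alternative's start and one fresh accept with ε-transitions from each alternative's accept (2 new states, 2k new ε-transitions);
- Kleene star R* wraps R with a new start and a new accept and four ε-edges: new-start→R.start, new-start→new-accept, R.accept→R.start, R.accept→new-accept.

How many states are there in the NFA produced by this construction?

24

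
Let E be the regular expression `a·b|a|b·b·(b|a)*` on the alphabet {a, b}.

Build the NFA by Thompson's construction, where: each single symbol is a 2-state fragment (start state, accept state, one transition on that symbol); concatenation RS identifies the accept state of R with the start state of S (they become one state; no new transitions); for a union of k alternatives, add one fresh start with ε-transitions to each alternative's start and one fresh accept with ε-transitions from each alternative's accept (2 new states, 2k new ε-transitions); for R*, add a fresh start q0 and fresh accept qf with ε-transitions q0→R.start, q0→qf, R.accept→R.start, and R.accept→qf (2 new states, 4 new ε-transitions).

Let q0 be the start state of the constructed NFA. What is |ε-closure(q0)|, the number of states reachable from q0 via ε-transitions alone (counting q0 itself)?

Let C(F) = |ε-closure(F.start)| within fragment F, and note whether F accepts ε. Symbol fragments have C = 1 and do not accept ε. Then:
  a·b : |closure| equals the left operand's closure size = 1 (its accept is not ε-reachable, so the closure stops there)
  b|a : |closure| = 1 + 1 + 1 = 3 (the new accept is not ε-reachable since no branch accepts ε)
  (b|a)* : the star's fresh start ε-reaches both the body's start and the fresh accept: |closure| = 2 + 3 = 5
  b·b·(b|a)* : same as the first factor's closure: |closure| = 1
  a·b|a|b·b·(b|a)* : new start ε-reaches every alternative's start; none of them accept ε, so the new accept is not reached: |closure| = 1 + 1 + 1 + 1 = 4

4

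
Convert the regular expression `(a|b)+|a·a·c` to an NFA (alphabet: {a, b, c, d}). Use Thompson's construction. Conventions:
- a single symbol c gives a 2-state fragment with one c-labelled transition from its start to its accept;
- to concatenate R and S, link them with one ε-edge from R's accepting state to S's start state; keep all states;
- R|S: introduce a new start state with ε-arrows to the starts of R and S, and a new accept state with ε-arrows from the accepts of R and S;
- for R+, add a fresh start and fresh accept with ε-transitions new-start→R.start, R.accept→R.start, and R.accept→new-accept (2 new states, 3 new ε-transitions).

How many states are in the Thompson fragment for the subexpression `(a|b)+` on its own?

Fragment for `(a|b)+`:
Each of the 2 symbol leaves contributes a 2-state fragment.
  a|b : 6 states
  (a|b)+ : 8 states

8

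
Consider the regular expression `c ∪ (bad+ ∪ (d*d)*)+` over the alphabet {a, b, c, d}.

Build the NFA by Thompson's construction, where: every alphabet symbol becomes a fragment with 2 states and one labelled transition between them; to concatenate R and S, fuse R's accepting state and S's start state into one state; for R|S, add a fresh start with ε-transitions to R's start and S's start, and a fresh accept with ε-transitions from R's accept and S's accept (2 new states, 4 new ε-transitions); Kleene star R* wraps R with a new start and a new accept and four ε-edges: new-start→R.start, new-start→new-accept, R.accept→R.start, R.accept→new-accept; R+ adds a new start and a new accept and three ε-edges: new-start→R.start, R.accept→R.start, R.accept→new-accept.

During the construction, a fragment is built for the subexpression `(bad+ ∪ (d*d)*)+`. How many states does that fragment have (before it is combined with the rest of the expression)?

17

Fragment for `(bad+ ∪ (d*d)*)+`:
Each of the 5 symbol leaves contributes a 2-state fragment.
  d+ → 4 states
  bad+ → 6 states
  d* → 4 states
  d*d → 5 states
  (d*d)* → 7 states
  bad+ ∪ (d*d)* → 15 states
  (bad+ ∪ (d*d)*)+ → 17 states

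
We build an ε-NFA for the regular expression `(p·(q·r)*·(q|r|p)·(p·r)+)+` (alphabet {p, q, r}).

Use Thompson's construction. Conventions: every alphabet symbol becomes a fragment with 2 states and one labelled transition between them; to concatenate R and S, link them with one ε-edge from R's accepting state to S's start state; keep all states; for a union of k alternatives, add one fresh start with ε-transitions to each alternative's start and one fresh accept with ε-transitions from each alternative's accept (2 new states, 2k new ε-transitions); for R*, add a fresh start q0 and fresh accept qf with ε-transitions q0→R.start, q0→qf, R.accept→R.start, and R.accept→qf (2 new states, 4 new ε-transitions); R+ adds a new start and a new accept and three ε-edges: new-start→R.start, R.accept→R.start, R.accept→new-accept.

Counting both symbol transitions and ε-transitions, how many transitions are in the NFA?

29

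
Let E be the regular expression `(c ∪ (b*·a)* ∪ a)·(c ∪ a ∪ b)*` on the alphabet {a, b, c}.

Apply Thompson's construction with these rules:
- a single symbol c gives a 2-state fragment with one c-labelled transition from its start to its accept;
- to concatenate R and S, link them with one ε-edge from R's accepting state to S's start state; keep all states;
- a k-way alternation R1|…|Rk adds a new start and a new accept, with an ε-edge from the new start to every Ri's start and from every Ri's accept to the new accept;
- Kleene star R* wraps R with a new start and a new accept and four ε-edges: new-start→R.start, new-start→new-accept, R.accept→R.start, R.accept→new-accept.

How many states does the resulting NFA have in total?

24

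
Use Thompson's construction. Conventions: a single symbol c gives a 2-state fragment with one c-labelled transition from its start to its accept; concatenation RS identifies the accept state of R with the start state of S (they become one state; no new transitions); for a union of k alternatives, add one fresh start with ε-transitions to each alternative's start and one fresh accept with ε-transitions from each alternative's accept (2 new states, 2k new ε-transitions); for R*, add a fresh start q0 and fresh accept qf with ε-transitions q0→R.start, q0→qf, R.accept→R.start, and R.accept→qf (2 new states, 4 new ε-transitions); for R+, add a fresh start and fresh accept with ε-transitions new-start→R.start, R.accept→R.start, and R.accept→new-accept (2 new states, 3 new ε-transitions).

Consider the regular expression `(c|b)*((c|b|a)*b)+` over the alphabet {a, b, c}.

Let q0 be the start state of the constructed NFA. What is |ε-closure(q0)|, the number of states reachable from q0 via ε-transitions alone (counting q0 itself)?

11

Let C(F) = |ε-closure(F.start)| within fragment F, and note whether F accepts ε. Symbol fragments have C = 1 and do not accept ε. Then:
  c|b → |closure| = 1 + 1 + 1 = 3 (the new accept is not ε-reachable since no branch accepts ε)
  (c|b)* → |closure| = 1 (new start) + 3 (body) + 1 (new accept) = 5
  c|b|a → new start ε-reaches every alternative's start; none of them accept ε, so the new accept is not reached: |closure| = 1 + 1 + 1 + 1 = 4
  (c|b|a)* → new start has ε-edges to the inner start and to the new accept, so |closure| = 2 + 4 = 6
  (c|b|a)*b → the left operand accepts ε, so the closure extends into the next operand (the shared merged state is already counted); |closure| = 6 + (1−1) = 6
  ((c|b|a)*b)+ → new start ε-reaches only the body's start; the new accept needs a symbol first: |closure| = 1 + 6 = 7
  (c|b)*((c|b|a)*b)+ → |closure| = 5 + (7−1) = 11 (closure spills across the concat boundary because the left factor accepts ε)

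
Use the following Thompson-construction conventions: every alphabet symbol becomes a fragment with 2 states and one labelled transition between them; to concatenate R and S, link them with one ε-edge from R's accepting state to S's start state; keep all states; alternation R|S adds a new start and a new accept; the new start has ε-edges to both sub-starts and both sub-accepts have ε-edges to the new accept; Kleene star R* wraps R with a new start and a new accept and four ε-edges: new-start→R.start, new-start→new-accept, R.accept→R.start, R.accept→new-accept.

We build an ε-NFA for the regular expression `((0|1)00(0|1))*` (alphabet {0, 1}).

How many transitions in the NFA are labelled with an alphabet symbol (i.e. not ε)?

Bottom-up over the parse tree:
Each of the 6 symbol leaves contributes exactly 1 symbol transition.
  0|1 → 2 symbol transitions
  0|1 → 2 symbol transitions
  (0|1)00(0|1) → 6 symbol transitions
  ((0|1)00(0|1))* → 6 symbol transitions

6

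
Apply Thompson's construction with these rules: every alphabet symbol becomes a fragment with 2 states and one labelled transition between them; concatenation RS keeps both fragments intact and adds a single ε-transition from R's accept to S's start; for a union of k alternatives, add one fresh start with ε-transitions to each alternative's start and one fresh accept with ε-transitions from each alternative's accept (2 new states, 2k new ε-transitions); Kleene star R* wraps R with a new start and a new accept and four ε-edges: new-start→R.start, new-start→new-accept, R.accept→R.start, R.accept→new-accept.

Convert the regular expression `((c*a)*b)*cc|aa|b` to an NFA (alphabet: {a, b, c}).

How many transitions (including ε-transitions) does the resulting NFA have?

31

Per subexpression:
Each of the 8 symbol leaves contributes 1 transition (1 symbol, 0 ε).
  c* = 5 transitions (1 symbol, 4 ε)
  c*a = 7 transitions (2 symbol, 5 ε)
  (c*a)* = 11 transitions (2 symbol, 9 ε)
  (c*a)*b = 13 transitions (3 symbol, 10 ε)
  ((c*a)*b)* = 17 transitions (3 symbol, 14 ε)
  ((c*a)*b)*cc = 21 transitions (5 symbol, 16 ε)
  aa = 3 transitions (2 symbol, 1 ε)
  ((c*a)*b)*cc|aa|b = 31 transitions (8 symbol, 23 ε)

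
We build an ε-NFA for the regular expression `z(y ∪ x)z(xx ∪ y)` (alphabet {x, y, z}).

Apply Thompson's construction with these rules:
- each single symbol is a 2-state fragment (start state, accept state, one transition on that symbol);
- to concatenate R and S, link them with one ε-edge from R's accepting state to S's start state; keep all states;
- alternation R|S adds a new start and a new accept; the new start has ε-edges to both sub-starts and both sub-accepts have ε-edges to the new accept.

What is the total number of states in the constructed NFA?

18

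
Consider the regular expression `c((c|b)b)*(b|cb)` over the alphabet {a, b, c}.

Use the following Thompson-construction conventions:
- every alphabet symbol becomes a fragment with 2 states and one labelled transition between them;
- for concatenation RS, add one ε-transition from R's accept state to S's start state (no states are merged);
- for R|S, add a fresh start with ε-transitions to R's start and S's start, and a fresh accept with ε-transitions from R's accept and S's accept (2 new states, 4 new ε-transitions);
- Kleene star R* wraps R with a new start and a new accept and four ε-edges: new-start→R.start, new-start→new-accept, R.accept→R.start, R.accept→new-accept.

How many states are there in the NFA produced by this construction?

Recursing over subexpressions:
Each of the 7 symbol leaves contributes a 2-state fragment.
  c|b = 6 states
  (c|b)b = 8 states
  ((c|b)b)* = 10 states
  cb = 4 states
  b|cb = 8 states
  c((c|b)b)*(b|cb) = 20 states

20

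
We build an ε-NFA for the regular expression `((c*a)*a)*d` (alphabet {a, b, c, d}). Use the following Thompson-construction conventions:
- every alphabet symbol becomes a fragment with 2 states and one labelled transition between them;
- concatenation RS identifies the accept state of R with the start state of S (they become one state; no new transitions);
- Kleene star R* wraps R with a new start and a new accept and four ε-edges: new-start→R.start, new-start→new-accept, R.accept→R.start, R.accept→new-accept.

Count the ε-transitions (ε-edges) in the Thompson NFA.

12

Building bottom-up:
Each of the 4 symbol leaves contributes 0 ε-transitions.
  c* : 4 ε-transitions
  c*a : 4 ε-transitions
  (c*a)* : 8 ε-transitions
  (c*a)*a : 8 ε-transitions
  ((c*a)*a)* : 12 ε-transitions
  ((c*a)*a)*d : 12 ε-transitions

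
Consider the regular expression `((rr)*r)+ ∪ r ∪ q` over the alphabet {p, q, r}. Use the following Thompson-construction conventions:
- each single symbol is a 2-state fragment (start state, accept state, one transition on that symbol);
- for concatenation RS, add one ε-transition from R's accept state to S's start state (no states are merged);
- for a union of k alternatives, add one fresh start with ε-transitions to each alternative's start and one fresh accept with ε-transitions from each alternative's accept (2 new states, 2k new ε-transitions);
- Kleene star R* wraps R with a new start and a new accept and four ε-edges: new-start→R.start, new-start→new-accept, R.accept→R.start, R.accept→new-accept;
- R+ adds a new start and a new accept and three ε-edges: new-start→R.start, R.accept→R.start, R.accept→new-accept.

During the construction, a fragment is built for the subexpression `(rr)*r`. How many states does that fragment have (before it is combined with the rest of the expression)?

8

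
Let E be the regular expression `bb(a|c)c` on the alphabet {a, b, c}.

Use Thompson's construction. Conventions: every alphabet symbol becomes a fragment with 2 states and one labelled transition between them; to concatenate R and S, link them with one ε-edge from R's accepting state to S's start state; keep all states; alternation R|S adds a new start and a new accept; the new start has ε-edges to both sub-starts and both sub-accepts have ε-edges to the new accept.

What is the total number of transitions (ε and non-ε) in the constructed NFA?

12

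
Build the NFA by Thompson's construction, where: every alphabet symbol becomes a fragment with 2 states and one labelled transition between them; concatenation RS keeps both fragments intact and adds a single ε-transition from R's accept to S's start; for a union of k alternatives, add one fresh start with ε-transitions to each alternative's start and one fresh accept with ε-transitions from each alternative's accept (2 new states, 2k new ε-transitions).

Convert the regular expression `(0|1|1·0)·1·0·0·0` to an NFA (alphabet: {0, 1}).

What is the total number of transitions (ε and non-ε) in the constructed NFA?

Recursing over subexpressions:
Each of the 8 symbol leaves contributes 1 transition (1 symbol, 0 ε).
  1·0 — 3 transitions (2 symbol, 1 ε)
  0|1|1·0 — 11 transitions (4 symbol, 7 ε)
  (0|1|1·0)·1·0·0·0 — 19 transitions (8 symbol, 11 ε)

19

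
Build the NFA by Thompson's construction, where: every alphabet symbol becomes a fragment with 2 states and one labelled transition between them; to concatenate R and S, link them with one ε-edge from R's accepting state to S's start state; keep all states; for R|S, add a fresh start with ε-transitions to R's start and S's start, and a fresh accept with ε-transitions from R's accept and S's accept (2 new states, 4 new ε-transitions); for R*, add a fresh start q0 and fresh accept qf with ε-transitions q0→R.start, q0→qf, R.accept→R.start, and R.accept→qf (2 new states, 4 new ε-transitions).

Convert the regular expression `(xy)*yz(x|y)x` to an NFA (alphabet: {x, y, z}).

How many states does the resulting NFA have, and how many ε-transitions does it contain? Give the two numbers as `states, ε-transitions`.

Recursing over subexpressions:
Each of the 7 symbol leaves contributes 2 states and 0 ε-transitions.
  xy — 4 states, 1 ε-transition
  (xy)* — 6 states, 5 ε-transitions
  x|y — 6 states, 4 ε-transitions
  (xy)*yz(x|y)x — 18 states, 13 ε-transitions

18, 13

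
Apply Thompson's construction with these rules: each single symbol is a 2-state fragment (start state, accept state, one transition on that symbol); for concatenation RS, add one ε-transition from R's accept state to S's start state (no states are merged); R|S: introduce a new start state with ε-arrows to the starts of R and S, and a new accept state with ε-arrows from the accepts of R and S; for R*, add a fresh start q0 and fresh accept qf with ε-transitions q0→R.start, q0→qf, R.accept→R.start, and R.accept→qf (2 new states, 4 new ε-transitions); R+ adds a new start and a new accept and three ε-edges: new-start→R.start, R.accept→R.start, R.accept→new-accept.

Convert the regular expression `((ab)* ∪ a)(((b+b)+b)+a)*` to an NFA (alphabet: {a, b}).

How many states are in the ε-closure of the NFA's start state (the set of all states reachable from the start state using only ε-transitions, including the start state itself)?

12

Work bottom-up. For each fragment F, track |ε-closure(F.start)| and whether F's accept lies in that closure (i.e. whether F accepts ε). A single-symbol fragment has closure size 1 and does not accept ε.
  ab — same as the first factor's closure: |closure| = 1
  (ab)* — |closure| = 1 (new start) + 1 (body) + 1 (new accept) = 3
  (ab)* ∪ a — new start ε-reaches every alternative's start; at least one alternative accepts ε, so the union's new accept is reached too: |closure| = 1 + 3 + 1 + 1 = 6
  b+ — new start ε-reaches only the body's start; the new accept needs a symbol first: |closure| = 1 + 1 = 2
  b+b — |closure| equals the left operand's closure size = 2 (its accept is not ε-reachable, so the closure stops there)
  (b+b)+ — |closure| = 1 + 2 = 3 (the body doesn't accept ε, so the new accept is not reached)
  (b+b)+b — same as the first factor's closure: |closure| = 3
  ((b+b)+b)+ — new start ε-reaches only the body's start; the new accept needs a symbol first: |closure| = 1 + 3 = 4
  ((b+b)+b)+a — |closure| equals the left operand's closure size = 4 (its accept is not ε-reachable, so the closure stops there)
  (((b+b)+b)+a)* — |closure| = 1 (new start) + 4 (body) + 1 (new accept) = 6
  ((ab)* ∪ a)(((b+b)+b)+a)* — the left operand accepts ε, so the closure extends into the next operand (via the concat ε-link); |closure| = 6 + 6 = 12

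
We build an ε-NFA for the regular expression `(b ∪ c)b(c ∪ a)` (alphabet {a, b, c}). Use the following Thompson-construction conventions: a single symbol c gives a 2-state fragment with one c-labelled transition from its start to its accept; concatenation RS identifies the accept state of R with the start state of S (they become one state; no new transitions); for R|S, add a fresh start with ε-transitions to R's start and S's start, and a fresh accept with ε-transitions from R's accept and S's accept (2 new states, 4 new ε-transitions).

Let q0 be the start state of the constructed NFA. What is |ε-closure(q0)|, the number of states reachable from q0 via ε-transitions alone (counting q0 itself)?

3

Compute the ε-closure size of each fragment's start state recursively; a symbol fragment's start has no outgoing ε-edge, so its closure is just itself (size 1).
  b ∪ c → C = 1 + 1 + 1 = 3 (the new accept is not ε-reachable since no branch accepts ε)
  c ∪ a → C = 1 + 1 + 1 = 3 (the new accept is not ε-reachable since no branch accepts ε)
  (b ∪ c)b(c ∪ a) → C equals the left operand's closure size = 3 (its accept is not ε-reachable, so the closure stops there)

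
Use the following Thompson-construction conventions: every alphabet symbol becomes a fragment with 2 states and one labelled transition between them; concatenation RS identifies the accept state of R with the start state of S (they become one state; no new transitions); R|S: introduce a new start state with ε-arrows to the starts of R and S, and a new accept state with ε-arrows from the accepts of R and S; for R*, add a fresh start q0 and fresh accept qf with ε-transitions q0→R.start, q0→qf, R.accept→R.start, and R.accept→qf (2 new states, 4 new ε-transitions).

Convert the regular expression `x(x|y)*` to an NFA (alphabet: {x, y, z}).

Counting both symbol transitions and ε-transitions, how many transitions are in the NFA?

Per subexpression:
Each of the 3 symbol leaves contributes 1 transition (1 symbol, 0 ε).
  x|y → 6 transitions (2 symbol, 4 ε)
  (x|y)* → 10 transitions (2 symbol, 8 ε)
  x(x|y)* → 11 transitions (3 symbol, 8 ε)

11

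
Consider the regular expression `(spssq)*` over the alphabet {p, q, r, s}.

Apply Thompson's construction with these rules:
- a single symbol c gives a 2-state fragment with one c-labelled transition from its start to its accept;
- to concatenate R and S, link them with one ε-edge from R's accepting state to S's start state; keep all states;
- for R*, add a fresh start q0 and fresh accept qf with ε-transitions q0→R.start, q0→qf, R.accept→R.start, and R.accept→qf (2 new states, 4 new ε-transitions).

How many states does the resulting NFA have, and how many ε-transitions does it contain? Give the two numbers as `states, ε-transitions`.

Bottom-up over the parse tree:
Each of the 5 symbol leaves contributes 2 states and 0 ε-transitions.
  spssq — 10 states, 4 ε-transitions
  (spssq)* — 12 states, 8 ε-transitions

12, 8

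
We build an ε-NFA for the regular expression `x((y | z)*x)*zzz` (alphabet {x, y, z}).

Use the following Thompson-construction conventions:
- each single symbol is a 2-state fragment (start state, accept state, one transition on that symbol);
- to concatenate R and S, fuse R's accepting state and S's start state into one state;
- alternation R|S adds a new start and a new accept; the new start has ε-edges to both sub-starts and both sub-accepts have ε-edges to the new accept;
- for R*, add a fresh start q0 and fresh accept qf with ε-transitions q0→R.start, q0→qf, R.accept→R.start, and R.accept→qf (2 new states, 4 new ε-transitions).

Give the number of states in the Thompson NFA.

Per subexpression:
Each of the 7 symbol leaves contributes a 2-state fragment.
  y | z → 6 states
  (y | z)* → 8 states
  (y | z)*x → 9 states
  ((y | z)*x)* → 11 states
  x((y | z)*x)*zzz → 15 states

15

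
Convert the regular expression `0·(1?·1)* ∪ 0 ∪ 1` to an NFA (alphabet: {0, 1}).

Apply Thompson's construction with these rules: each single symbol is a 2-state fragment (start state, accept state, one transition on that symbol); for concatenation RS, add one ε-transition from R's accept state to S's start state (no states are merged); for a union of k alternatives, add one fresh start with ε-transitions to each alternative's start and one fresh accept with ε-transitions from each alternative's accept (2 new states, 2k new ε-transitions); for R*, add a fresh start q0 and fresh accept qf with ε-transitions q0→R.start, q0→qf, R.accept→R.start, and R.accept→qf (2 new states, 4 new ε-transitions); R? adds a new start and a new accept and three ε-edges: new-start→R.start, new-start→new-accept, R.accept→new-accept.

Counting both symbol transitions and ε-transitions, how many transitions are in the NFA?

Bottom-up over the parse tree:
Each of the 5 symbol leaves contributes 1 transition (1 symbol, 0 ε).
  1? — 4 transitions (1 symbol, 3 ε)
  1?·1 — 6 transitions (2 symbol, 4 ε)
  (1?·1)* — 10 transitions (2 symbol, 8 ε)
  0·(1?·1)* — 12 transitions (3 symbol, 9 ε)
  0·(1?·1)* ∪ 0 ∪ 1 — 20 transitions (5 symbol, 15 ε)

20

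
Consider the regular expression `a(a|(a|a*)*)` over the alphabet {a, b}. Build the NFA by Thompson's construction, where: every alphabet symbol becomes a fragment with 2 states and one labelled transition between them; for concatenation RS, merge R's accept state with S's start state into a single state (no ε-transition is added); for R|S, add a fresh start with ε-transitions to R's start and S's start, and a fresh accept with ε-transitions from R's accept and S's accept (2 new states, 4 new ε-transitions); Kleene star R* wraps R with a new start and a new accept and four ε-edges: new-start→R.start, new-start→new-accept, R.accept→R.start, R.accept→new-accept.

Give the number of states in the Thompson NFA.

Building bottom-up:
Each of the 4 symbol leaves contributes a 2-state fragment.
  a* → 4 states
  a|a* → 8 states
  (a|a*)* → 10 states
  a|(a|a*)* → 14 states
  a(a|(a|a*)*) → 15 states

15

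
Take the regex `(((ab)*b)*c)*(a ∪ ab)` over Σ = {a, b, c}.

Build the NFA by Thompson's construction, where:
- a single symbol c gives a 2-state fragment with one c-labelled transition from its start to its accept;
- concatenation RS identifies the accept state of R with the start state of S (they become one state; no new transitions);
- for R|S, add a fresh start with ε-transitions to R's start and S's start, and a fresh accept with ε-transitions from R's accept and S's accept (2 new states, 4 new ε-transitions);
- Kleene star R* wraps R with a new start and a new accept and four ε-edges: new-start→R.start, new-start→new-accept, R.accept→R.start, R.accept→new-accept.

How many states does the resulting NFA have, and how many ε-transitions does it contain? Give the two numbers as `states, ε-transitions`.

17, 16

Bottom-up over the parse tree:
Each of the 7 symbol leaves contributes 2 states and 0 ε-transitions.
  ab → 3 states, 0 ε-transitions
  (ab)* → 5 states, 4 ε-transitions
  (ab)*b → 6 states, 4 ε-transitions
  ((ab)*b)* → 8 states, 8 ε-transitions
  ((ab)*b)*c → 9 states, 8 ε-transitions
  (((ab)*b)*c)* → 11 states, 12 ε-transitions
  ab → 3 states, 0 ε-transitions
  a ∪ ab → 7 states, 4 ε-transitions
  (((ab)*b)*c)*(a ∪ ab) → 17 states, 16 ε-transitions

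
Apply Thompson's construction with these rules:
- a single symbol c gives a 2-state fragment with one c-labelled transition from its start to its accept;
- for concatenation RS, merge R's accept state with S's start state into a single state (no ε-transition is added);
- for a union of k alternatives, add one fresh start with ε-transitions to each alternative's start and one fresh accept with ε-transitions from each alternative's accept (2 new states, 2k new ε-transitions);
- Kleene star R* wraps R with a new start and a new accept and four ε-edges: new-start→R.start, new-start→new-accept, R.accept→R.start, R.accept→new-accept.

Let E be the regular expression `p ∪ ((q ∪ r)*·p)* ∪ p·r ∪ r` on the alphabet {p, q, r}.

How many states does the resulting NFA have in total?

20

Building bottom-up:
Each of the 7 symbol leaves contributes a 2-state fragment.
  q ∪ r : 6 states
  (q ∪ r)* : 8 states
  (q ∪ r)*·p : 9 states
  ((q ∪ r)*·p)* : 11 states
  p·r : 3 states
  p ∪ ((q ∪ r)*·p)* ∪ p·r ∪ r : 20 states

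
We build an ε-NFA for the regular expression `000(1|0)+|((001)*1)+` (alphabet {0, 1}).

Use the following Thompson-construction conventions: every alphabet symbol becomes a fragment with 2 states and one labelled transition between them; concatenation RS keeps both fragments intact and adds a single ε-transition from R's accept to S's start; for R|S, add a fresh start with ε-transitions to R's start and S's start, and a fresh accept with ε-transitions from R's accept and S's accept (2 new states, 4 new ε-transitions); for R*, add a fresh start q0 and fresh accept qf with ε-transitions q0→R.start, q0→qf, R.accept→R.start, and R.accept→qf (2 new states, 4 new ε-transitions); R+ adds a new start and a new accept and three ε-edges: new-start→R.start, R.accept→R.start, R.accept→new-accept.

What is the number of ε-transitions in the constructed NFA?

By structural recursion:
Each of the 9 symbol leaves contributes 0 ε-transitions.
  1|0 — 4 ε-transitions
  (1|0)+ — 7 ε-transitions
  000(1|0)+ — 10 ε-transitions
  001 — 2 ε-transitions
  (001)* — 6 ε-transitions
  (001)*1 — 7 ε-transitions
  ((001)*1)+ — 10 ε-transitions
  000(1|0)+|((001)*1)+ — 24 ε-transitions

24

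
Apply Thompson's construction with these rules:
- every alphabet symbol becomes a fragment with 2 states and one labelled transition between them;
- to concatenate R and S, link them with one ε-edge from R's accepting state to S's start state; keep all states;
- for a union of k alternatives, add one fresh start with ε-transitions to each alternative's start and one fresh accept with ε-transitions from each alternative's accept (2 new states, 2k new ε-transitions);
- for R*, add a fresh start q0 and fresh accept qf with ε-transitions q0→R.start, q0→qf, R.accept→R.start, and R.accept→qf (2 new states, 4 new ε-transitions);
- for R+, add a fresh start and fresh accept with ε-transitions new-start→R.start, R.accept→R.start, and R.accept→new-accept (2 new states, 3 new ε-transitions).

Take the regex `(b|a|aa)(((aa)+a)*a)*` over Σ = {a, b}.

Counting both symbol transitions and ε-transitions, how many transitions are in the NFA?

Per subexpression:
Each of the 8 symbol leaves contributes 1 transition (1 symbol, 0 ε).
  aa — 3 transitions (2 symbol, 1 ε)
  b|a|aa — 11 transitions (4 symbol, 7 ε)
  aa — 3 transitions (2 symbol, 1 ε)
  (aa)+ — 6 transitions (2 symbol, 4 ε)
  (aa)+a — 8 transitions (3 symbol, 5 ε)
  ((aa)+a)* — 12 transitions (3 symbol, 9 ε)
  ((aa)+a)*a — 14 transitions (4 symbol, 10 ε)
  (((aa)+a)*a)* — 18 transitions (4 symbol, 14 ε)
  (b|a|aa)(((aa)+a)*a)* — 30 transitions (8 symbol, 22 ε)

30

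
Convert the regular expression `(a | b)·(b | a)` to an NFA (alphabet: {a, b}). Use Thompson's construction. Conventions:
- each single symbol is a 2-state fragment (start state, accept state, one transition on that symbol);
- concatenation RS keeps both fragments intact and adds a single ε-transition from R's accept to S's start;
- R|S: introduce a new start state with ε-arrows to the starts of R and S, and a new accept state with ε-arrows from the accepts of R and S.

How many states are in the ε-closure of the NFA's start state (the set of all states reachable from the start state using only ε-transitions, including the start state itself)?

Work bottom-up. For each fragment F, track |ε-closure(F.start)| and whether F's accept lies in that closure (i.e. whether F accepts ε). A single-symbol fragment has closure size 1 and does not accept ε.
  a | b — |ε-closure| = 1 + 1 + 1 = 3 (the new accept is not ε-reachable since no branch accepts ε)
  b | a — new start ε-reaches every alternative's start; none of them accept ε, so the new accept is not reached: |ε-closure| = 1 + 1 + 1 = 3
  (a | b)·(b | a) — |ε-closure| equals the left operand's closure size = 3 (its accept is not ε-reachable, so the closure stops there)

3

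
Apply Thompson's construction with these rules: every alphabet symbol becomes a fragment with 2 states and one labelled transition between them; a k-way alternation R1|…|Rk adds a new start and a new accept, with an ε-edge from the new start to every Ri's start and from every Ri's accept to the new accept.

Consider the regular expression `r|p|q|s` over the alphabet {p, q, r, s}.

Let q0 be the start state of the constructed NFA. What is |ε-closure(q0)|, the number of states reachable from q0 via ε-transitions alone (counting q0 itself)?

Compute the ε-closure size of each fragment's start state recursively; a symbol fragment's start has no outgoing ε-edge, so its closure is just itself (size 1).
  r|p|q|s : |ε-closure| = 1 + 1 + 1 + 1 + 1 = 5 (the new accept is not ε-reachable since no branch accepts ε)

5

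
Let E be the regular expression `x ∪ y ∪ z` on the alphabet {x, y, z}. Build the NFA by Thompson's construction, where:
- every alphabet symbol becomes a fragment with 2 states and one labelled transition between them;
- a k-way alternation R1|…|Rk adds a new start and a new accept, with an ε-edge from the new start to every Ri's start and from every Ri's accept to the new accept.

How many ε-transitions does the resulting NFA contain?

6

Recursing over subexpressions:
Each of the 3 symbol leaves contributes 0 ε-transitions.
  x ∪ y ∪ z — 6 ε-transitions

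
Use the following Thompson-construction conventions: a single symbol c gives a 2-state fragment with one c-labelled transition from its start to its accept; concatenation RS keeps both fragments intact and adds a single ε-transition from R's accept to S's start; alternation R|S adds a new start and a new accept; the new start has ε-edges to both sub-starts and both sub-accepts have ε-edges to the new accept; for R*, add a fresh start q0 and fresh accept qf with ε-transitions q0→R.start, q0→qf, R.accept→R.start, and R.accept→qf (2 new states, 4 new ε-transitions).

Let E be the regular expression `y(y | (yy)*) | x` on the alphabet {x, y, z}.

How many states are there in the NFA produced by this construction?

16

Recursing over subexpressions:
Each of the 5 symbol leaves contributes a 2-state fragment.
  yy = 4 states
  (yy)* = 6 states
  y | (yy)* = 10 states
  y(y | (yy)*) = 12 states
  y(y | (yy)*) | x = 16 states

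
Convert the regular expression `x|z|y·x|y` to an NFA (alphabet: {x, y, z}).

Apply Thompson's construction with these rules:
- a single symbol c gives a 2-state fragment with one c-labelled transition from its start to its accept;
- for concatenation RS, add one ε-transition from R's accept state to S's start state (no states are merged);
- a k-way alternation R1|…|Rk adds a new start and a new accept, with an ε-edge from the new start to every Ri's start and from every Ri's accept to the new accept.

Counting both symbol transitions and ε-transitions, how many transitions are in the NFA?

14

Building bottom-up:
Each of the 5 symbol leaves contributes 1 transition (1 symbol, 0 ε).
  y·x : 3 transitions (2 symbol, 1 ε)
  x|z|y·x|y : 14 transitions (5 symbol, 9 ε)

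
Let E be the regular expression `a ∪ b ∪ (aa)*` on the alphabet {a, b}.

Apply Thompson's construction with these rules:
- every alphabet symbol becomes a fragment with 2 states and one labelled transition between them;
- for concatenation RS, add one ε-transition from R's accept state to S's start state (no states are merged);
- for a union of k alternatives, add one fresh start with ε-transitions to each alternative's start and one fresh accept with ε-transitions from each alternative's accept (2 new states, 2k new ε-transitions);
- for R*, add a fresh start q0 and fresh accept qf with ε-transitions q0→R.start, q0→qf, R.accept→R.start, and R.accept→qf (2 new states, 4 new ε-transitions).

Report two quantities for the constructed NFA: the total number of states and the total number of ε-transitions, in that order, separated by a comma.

Bottom-up over the parse tree:
Each of the 4 symbol leaves contributes 2 states and 0 ε-transitions.
  aa : 4 states, 1 ε-transition
  (aa)* : 6 states, 5 ε-transitions
  a ∪ b ∪ (aa)* : 12 states, 11 ε-transitions

12, 11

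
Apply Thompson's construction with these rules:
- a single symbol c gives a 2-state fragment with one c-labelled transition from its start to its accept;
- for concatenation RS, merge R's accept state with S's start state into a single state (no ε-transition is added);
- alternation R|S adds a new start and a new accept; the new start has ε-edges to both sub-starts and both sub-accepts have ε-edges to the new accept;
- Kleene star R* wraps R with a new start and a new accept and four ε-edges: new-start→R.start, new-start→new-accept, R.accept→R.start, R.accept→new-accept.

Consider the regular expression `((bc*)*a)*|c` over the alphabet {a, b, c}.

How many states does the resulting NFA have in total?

Recursing over subexpressions:
Each of the 4 symbol leaves contributes a 2-state fragment.
  c* : 4 states
  bc* : 5 states
  (bc*)* : 7 states
  (bc*)*a : 8 states
  ((bc*)*a)* : 10 states
  ((bc*)*a)*|c : 14 states

14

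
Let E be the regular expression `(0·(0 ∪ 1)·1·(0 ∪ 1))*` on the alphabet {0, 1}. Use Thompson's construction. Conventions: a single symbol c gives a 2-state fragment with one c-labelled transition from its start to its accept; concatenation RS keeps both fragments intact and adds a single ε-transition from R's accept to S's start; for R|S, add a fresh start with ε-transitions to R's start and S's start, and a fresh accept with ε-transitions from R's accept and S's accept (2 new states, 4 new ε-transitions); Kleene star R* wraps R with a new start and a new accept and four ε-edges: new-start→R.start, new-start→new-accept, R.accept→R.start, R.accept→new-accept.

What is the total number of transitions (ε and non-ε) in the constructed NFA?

21

Recursing over subexpressions:
Each of the 6 symbol leaves contributes 1 transition (1 symbol, 0 ε).
  0 ∪ 1 = 6 transitions (2 symbol, 4 ε)
  0 ∪ 1 = 6 transitions (2 symbol, 4 ε)
  0·(0 ∪ 1)·1·(0 ∪ 1) = 17 transitions (6 symbol, 11 ε)
  (0·(0 ∪ 1)·1·(0 ∪ 1))* = 21 transitions (6 symbol, 15 ε)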